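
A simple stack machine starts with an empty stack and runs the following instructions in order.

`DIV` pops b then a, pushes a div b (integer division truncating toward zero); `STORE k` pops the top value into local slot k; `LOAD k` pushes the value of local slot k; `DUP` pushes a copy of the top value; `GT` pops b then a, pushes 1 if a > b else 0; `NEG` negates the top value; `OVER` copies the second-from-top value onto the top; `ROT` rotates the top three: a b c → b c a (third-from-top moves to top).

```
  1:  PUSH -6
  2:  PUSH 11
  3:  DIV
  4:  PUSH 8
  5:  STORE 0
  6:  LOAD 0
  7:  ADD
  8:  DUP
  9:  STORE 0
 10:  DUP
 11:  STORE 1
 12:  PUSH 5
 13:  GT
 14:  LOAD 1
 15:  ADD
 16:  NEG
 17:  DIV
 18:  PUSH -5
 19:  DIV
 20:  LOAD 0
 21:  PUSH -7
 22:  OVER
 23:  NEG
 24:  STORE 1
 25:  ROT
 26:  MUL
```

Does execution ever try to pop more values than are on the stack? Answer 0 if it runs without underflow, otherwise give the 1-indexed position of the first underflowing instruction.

PUSH -6 -> -6
PUSH 11 -> -6 11
DIV     -> 0
PUSH 8  -> 0 8
STORE 0 -> 0
LOAD 0  -> 0 8
ADD     -> 8
DUP     -> 8 8
STORE 0 -> 8
DUP     -> 8 8
STORE 1 -> 8
PUSH 5  -> 8 5
GT      -> 1
LOAD 1  -> 1 8
ADD     -> 9
NEG     -> -9
DIV  — needs 2 operands, stack has 1 → underflow

17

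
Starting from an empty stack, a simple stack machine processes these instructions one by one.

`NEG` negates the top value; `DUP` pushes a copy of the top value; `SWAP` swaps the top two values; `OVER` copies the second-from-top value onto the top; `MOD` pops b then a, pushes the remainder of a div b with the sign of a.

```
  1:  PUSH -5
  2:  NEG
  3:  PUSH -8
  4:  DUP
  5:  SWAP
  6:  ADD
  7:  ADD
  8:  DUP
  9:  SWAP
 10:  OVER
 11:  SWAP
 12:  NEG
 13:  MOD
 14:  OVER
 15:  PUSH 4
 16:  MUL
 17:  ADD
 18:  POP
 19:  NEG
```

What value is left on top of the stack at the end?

11

PUSH -5  -5
NEG      5
PUSH -8  5 -8
DUP      5 -8 -8
SWAP     5 -8 -8
ADD      5 -16
ADD      -11
DUP      -11 -11
SWAP     -11 -11
OVER     -11 -11 -11
SWAP     -11 -11 -11
NEG      -11 -11 11
MOD      -11 0
OVER     -11 0 -11
PUSH 4   -11 0 -11 4
MUL      -11 0 -44
ADD      -11 -44
POP      -11
NEG      11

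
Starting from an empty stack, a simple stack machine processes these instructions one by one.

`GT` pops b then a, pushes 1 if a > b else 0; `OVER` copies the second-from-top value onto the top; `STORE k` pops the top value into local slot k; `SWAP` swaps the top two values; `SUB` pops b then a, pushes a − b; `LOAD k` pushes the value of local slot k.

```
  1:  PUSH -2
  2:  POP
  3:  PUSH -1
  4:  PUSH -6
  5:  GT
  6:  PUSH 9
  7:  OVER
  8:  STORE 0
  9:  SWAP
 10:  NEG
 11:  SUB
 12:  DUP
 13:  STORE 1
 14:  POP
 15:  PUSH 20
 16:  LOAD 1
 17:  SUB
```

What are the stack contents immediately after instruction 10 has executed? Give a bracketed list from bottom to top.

[9, -1]

PUSH -2 → [-2]
POP     → []
PUSH -1 → [-1]
PUSH -6 → [-1, -6]
GT      → [1]
PUSH 9  → [1, 9]
OVER    → [1, 9, 1]
STORE 0 → [1, 9]
SWAP    → [9, 1]
NEG     → [9, -1]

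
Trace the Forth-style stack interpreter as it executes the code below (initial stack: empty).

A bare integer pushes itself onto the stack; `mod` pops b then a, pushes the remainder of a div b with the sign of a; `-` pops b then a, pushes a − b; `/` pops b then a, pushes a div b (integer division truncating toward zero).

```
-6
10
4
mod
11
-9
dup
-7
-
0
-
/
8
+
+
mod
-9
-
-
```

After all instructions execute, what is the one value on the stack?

-6   [-6]
10   [-6, 10]
4    [-6, 10, 4]
mod  [-6, 2]
11   [-6, 2, 11]
-9   [-6, 2, 11, -9]
dup  [-6, 2, 11, -9, -9]
-7   [-6, 2, 11, -9, -9, -7]
-    [-6, 2, 11, -9, -2]
0    [-6, 2, 11, -9, -2, 0]
-    [-6, 2, 11, -9, -2]
/    [-6, 2, 11, 4]
8    [-6, 2, 11, 4, 8]
+    [-6, 2, 11, 12]
+    [-6, 2, 23]
mod  [-6, 2]
-9   [-6, 2, -9]
-    [-6, 11]
-    [-17]

-17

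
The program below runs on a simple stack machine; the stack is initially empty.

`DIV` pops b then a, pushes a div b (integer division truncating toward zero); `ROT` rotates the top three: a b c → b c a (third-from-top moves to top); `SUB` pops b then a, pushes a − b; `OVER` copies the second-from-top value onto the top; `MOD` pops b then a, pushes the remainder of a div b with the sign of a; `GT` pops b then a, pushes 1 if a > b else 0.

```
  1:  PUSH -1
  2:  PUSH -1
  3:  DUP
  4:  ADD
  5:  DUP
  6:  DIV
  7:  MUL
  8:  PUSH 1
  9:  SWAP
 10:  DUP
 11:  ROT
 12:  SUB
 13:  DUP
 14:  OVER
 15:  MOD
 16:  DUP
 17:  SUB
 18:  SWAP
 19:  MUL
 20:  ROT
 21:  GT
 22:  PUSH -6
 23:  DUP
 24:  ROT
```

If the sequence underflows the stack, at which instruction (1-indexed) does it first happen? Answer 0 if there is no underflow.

20

PUSH -1  [-1]
PUSH -1  [-1, -1]
DUP      [-1, -1, -1]
ADD      [-1, -2]
DUP      [-1, -2, -2]
DIV      [-1, 1]
MUL      [-1]
PUSH 1   [-1, 1]
SWAP     [1, -1]
DUP      [1, -1, -1]
ROT      [-1, -1, 1]
SUB      [-1, -2]
DUP      [-1, -2, -2]
OVER     [-1, -2, -2, -2]
MOD      [-1, -2, 0]
DUP      [-1, -2, 0, 0]
SUB      [-1, -2, 0]
SWAP     [-1, 0, -2]
MUL      [-1, 0]
ROT  — needs 3 operands, stack has 2 → underflow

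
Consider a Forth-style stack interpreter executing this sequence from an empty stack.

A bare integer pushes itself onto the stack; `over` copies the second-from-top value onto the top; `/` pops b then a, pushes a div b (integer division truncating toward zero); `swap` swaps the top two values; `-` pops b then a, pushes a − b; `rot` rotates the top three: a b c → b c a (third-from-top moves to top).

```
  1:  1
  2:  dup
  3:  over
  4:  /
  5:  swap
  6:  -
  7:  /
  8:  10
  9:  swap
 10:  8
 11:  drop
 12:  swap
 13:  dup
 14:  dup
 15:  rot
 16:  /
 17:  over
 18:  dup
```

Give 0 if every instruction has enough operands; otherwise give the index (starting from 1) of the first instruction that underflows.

7

1     [1]
dup   [1, 1]
over  [1, 1, 1]
/     [1, 1]
swap  [1, 1]
-     [0]
/  — needs 2 operands, stack has 1 → underflow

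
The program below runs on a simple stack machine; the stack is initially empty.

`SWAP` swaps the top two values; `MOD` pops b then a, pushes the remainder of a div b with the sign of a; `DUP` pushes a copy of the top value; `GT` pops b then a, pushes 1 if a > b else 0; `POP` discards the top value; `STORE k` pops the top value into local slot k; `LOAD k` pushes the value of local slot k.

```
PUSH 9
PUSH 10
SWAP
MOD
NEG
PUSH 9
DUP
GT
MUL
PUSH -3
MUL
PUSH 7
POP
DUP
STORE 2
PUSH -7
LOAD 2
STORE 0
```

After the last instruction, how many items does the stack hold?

PUSH 9   [9]
PUSH 10  [9, 10]
SWAP     [10, 9]
MOD      [1]
NEG      [-1]
PUSH 9   [-1, 9]
DUP      [-1, 9, 9]
GT       [-1, 0]
MUL      [0]
PUSH -3  [0, -3]
MUL      [0]
PUSH 7   [0, 7]
POP      [0]
DUP      [0, 0]
STORE 2  [0]
PUSH -7  [0, -7]
LOAD 2   [0, -7, 0]
STORE 0  [0, -7]

2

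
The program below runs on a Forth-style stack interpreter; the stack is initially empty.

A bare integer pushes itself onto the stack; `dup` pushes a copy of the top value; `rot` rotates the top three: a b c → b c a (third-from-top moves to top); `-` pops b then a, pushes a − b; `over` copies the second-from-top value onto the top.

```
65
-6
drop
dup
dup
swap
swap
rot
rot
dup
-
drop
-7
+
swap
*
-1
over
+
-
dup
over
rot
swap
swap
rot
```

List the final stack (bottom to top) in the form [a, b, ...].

[1, 1, 1]

65    [65]
-6    [65, -6]
drop  [65]
dup   [65, 65]
dup   [65, 65, 65]
swap  [65, 65, 65]
swap  [65, 65, 65]
rot   [65, 65, 65]
rot   [65, 65, 65]
dup   [65, 65, 65, 65]
-     [65, 65, 0]
drop  [65, 65]
-7    [65, 65, -7]
+     [65, 58]
swap  [58, 65]
*     [3770]
-1    [3770, -1]
over  [3770, -1, 3770]
+     [3770, 3769]
-     [1]
dup   [1, 1]
over  [1, 1, 1]
rot   [1, 1, 1]
swap  [1, 1, 1]
swap  [1, 1, 1]
rot   [1, 1, 1]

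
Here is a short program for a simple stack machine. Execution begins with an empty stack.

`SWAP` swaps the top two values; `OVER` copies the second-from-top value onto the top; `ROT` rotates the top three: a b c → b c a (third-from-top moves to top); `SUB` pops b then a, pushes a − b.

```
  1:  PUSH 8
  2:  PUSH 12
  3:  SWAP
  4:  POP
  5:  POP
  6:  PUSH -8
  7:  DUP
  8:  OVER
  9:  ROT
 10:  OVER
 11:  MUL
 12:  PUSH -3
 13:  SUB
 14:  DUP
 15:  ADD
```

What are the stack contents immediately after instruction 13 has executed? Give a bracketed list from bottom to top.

[-8, -8, 67]

PUSH 8  : [8]
PUSH 12 : [8, 12]
SWAP    : [12, 8]
POP     : [12]
POP     : []
PUSH -8 : [-8]
DUP     : [-8, -8]
OVER    : [-8, -8, -8]
ROT     : [-8, -8, -8]
OVER    : [-8, -8, -8, -8]
MUL     : [-8, -8, 64]
PUSH -3 : [-8, -8, 64, -3]
SUB     : [-8, -8, 67]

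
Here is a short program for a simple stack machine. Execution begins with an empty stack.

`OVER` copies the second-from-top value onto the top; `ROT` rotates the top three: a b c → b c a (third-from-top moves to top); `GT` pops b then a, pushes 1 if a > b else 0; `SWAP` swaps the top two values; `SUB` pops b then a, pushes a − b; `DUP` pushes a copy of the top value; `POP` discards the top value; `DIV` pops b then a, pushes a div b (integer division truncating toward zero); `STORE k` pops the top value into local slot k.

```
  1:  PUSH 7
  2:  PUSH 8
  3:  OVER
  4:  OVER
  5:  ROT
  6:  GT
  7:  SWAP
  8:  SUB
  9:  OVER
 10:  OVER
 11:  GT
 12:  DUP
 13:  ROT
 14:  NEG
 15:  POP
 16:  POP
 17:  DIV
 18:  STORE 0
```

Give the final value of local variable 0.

7

PUSH 7  : 7
PUSH 8  : 7 8
OVER    : 7 8 7
OVER    : 7 8 7 8
ROT     : 7 7 8 8
GT      : 7 7 0
SWAP    : 7 0 7
SUB     : 7 -7
OVER    : 7 -7 7
OVER    : 7 -7 7 -7
GT      : 7 -7 1
DUP     : 7 -7 1 1
ROT     : 7 1 1 -7
NEG     : 7 1 1 7
POP     : 7 1 1
POP     : 7 1
DIV     : 7
STORE 0 : (empty)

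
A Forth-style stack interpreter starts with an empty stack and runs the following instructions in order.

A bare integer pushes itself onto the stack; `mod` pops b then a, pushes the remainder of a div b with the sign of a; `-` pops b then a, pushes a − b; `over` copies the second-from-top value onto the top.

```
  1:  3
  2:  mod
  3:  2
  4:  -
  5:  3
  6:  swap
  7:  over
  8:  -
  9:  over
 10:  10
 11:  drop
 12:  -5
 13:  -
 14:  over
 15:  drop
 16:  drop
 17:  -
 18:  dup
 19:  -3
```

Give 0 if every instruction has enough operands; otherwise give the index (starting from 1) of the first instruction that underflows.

3 -> 3
mod  — needs 2 operands, stack has 1 → underflow

2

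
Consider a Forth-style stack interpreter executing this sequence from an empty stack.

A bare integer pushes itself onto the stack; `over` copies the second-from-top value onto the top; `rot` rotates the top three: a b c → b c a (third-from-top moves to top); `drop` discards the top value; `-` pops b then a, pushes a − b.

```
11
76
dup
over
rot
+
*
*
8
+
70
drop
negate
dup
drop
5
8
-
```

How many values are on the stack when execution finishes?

2

11     : [11]
76     : [11, 76]
dup    : [11, 76, 76]
over   : [11, 76, 76, 76]
rot    : [11, 76, 76, 76]
+      : [11, 76, 152]
*      : [11, 11552]
*      : [127072]
8      : [127072, 8]
+      : [127080]
70     : [127080, 70]
drop   : [127080]
negate : [-127080]
dup    : [-127080, -127080]
drop   : [-127080]
5      : [-127080, 5]
8      : [-127080, 5, 8]
-      : [-127080, -3]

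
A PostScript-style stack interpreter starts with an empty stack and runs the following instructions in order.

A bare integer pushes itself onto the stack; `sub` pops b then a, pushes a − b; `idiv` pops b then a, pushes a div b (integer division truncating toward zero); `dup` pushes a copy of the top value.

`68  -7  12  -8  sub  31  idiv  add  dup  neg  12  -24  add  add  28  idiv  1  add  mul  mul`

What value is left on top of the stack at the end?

68   -> 68
-7   -> 68 -7
12   -> 68 -7 12
-8   -> 68 -7 12 -8
sub  -> 68 -7 20
31   -> 68 -7 20 31
idiv -> 68 -7 0
add  -> 68 -7
dup  -> 68 -7 -7
neg  -> 68 -7 7
12   -> 68 -7 7 12
-24  -> 68 -7 7 12 -24
add  -> 68 -7 7 -12
add  -> 68 -7 -5
28   -> 68 -7 -5 28
idiv -> 68 -7 0
1    -> 68 -7 0 1
add  -> 68 -7 1
mul  -> 68 -7
mul  -> -476

-476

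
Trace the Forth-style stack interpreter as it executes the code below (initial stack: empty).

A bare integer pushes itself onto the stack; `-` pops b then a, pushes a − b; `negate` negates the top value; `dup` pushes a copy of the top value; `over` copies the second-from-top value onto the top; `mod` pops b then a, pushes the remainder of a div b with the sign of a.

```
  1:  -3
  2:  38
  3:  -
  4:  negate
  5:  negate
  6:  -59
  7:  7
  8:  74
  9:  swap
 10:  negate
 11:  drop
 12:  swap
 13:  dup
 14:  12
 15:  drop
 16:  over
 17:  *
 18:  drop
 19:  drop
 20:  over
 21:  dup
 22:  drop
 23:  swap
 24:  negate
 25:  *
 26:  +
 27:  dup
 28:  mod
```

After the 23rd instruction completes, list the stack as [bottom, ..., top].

-3     -> -3
38     -> -3 38
-      -> -41
negate -> 41
negate -> -41
-59    -> -41 -59
7      -> -41 -59 7
74     -> -41 -59 7 74
swap   -> -41 -59 74 7
negate -> -41 -59 74 -7
drop   -> -41 -59 74
swap   -> -41 74 -59
dup    -> -41 74 -59 -59
12     -> -41 74 -59 -59 12
drop   -> -41 74 -59 -59
over   -> -41 74 -59 -59 -59
*      -> -41 74 -59 3481
drop   -> -41 74 -59
drop   -> -41 74
over   -> -41 74 -41
dup    -> -41 74 -41 -41
drop   -> -41 74 -41
swap   -> -41 -41 74

[-41, -41, 74]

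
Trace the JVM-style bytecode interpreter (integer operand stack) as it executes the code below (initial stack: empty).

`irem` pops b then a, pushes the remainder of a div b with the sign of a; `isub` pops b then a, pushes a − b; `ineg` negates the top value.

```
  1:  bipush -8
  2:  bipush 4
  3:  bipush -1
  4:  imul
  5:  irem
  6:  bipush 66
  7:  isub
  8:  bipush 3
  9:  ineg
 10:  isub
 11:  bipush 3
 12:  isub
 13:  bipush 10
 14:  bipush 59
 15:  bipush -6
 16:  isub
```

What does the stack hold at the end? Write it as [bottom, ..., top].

[-66, 10, 65]

bipush -8 -> [-8]
bipush 4  -> [-8, 4]
bipush -1 -> [-8, 4, -1]
imul      -> [-8, -4]
irem      -> [0]
bipush 66 -> [0, 66]
isub      -> [-66]
bipush 3  -> [-66, 3]
ineg      -> [-66, -3]
isub      -> [-63]
bipush 3  -> [-63, 3]
isub      -> [-66]
bipush 10 -> [-66, 10]
bipush 59 -> [-66, 10, 59]
bipush -6 -> [-66, 10, 59, -6]
isub      -> [-66, 10, 65]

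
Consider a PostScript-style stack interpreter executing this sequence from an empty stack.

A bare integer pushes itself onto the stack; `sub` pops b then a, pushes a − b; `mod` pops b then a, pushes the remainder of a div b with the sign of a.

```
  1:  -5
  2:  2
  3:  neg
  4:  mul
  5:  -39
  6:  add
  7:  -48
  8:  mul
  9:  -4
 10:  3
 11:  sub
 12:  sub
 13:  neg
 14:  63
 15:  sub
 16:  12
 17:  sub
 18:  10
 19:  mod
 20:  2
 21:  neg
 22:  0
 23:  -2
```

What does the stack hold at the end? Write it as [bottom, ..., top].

[-4, -2, 0, -2]

-5  → -5
2   → -5 2
neg → -5 -2
mul → 10
-39 → 10 -39
add → -29
-48 → -29 -48
mul → 1392
-4  → 1392 -4
3   → 1392 -4 3
sub → 1392 -7
sub → 1399
neg → -1399
63  → -1399 63
sub → -1462
12  → -1462 12
sub → -1474
10  → -1474 10
mod → -4
2   → -4 2
neg → -4 -2
0   → -4 -2 0
-2  → -4 -2 0 -2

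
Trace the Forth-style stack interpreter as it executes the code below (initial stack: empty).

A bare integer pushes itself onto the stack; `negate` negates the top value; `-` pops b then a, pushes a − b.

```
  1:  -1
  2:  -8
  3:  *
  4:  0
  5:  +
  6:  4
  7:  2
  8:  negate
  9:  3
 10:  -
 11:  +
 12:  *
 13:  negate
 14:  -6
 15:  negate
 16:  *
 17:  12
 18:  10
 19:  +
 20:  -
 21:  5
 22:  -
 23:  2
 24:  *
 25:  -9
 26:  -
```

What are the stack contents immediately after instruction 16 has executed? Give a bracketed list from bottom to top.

[48]

-1     → [-1]
-8     → [-1, -8]
*      → [8]
0      → [8, 0]
+      → [8]
4      → [8, 4]
2      → [8, 4, 2]
negate → [8, 4, -2]
3      → [8, 4, -2, 3]
-      → [8, 4, -5]
+      → [8, -1]
*      → [-8]
negate → [8]
-6     → [8, -6]
negate → [8, 6]
*      → [48]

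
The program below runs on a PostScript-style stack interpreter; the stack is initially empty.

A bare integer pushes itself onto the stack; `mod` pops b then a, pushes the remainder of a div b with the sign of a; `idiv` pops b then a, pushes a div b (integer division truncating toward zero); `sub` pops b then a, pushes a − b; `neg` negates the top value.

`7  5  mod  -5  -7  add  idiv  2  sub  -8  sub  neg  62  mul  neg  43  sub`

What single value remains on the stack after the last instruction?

329

7    : [7]
5    : [7, 5]
mod  : [2]
-5   : [2, -5]
-7   : [2, -5, -7]
add  : [2, -12]
idiv : [0]
2    : [0, 2]
sub  : [-2]
-8   : [-2, -8]
sub  : [6]
neg  : [-6]
62   : [-6, 62]
mul  : [-372]
neg  : [372]
43   : [372, 43]
sub  : [329]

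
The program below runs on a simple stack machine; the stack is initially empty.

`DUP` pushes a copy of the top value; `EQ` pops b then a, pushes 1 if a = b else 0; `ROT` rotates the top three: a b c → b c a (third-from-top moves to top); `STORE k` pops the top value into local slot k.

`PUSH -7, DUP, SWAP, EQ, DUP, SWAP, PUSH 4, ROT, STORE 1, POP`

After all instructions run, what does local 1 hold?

PUSH -7  [-7]
DUP      [-7, -7]
SWAP     [-7, -7]
EQ       [1]
DUP      [1, 1]
SWAP     [1, 1]
PUSH 4   [1, 1, 4]
ROT      [1, 4, 1]
STORE 1  [1, 4]
POP      [1]

1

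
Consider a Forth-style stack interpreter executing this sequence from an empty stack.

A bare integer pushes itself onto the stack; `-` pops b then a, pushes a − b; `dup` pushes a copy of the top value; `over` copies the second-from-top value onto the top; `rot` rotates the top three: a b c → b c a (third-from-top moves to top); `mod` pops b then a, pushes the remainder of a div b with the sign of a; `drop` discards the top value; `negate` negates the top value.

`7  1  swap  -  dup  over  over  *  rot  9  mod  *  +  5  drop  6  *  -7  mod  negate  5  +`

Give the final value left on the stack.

7

7      -> [7]
1      -> [7, 1]
swap   -> [1, 7]
-      -> [-6]
dup    -> [-6, -6]
over   -> [-6, -6, -6]
over   -> [-6, -6, -6, -6]
*      -> [-6, -6, 36]
rot    -> [-6, 36, -6]
9      -> [-6, 36, -6, 9]
mod    -> [-6, 36, -6]
*      -> [-6, -216]
+      -> [-222]
5      -> [-222, 5]
drop   -> [-222]
6      -> [-222, 6]
*      -> [-1332]
-7     -> [-1332, -7]
mod    -> [-2]
negate -> [2]
5      -> [2, 5]
+      -> [7]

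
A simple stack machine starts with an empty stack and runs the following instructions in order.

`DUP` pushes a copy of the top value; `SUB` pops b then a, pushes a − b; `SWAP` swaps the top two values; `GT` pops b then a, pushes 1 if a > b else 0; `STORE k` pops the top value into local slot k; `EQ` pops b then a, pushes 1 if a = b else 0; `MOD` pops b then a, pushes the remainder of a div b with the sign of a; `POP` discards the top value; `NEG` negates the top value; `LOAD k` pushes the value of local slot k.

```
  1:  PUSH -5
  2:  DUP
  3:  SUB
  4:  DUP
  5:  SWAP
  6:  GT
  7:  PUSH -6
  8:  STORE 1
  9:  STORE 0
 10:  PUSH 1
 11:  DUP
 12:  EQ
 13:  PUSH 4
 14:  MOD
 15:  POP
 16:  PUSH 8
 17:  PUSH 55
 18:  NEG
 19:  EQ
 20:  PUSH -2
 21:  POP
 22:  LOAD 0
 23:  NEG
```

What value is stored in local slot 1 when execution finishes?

PUSH -5 -> [-5]
DUP     -> [-5, -5]
SUB     -> [0]
DUP     -> [0, 0]
SWAP    -> [0, 0]
GT      -> [0]
PUSH -6 -> [0, -6]
STORE 1 -> [0]
STORE 0 -> []
PUSH 1  -> [1]
DUP     -> [1, 1]
EQ      -> [1]
PUSH 4  -> [1, 4]
MOD     -> [1]
POP     -> []
PUSH 8  -> [8]
PUSH 55 -> [8, 55]
NEG     -> [8, -55]
EQ      -> [0]
PUSH -2 -> [0, -2]
POP     -> [0]
LOAD 0  -> [0, 0]
NEG     -> [0, 0]

-6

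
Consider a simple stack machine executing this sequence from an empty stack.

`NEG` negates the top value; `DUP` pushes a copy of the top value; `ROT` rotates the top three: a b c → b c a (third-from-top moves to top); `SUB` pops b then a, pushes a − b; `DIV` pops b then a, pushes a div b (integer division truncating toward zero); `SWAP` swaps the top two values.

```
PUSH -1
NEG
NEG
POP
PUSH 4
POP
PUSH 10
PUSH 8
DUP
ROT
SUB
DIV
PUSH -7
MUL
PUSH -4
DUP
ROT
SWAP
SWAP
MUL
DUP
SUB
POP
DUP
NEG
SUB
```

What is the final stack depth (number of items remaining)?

PUSH -1 -> -1
NEG     -> 1
NEG     -> -1
POP     -> (empty)
PUSH 4  -> 4
POP     -> (empty)
PUSH 10 -> 10
PUSH 8  -> 10 8
DUP     -> 10 8 8
ROT     -> 8 8 10
SUB     -> 8 -2
DIV     -> -4
PUSH -7 -> -4 -7
MUL     -> 28
PUSH -4 -> 28 -4
DUP     -> 28 -4 -4
ROT     -> -4 -4 28
SWAP    -> -4 28 -4
SWAP    -> -4 -4 28
MUL     -> -4 -112
DUP     -> -4 -112 -112
SUB     -> -4 0
POP     -> -4
DUP     -> -4 -4
NEG     -> -4 4
SUB     -> -8

1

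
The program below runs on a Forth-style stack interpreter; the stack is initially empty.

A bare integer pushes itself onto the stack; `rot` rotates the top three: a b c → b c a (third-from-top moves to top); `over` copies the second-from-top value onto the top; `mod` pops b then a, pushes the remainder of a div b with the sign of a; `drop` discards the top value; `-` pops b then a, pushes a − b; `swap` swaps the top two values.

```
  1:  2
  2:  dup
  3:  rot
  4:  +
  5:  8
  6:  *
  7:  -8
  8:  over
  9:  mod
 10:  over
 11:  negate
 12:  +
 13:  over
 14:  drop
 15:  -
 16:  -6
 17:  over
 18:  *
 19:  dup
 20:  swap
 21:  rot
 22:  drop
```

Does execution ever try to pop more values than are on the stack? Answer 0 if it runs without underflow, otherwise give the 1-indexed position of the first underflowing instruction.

3

2   : [2]
dup : [2, 2]
rot  — needs 3 operands, stack has 2 → underflow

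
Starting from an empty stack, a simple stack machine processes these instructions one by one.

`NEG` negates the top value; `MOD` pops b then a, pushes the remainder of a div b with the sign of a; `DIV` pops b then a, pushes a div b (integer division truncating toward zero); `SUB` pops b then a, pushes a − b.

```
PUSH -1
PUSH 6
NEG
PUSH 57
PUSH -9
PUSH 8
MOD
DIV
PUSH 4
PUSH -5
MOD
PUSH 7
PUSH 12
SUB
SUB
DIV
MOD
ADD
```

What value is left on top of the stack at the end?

PUSH -1 -> [-1]
PUSH 6  -> [-1, 6]
NEG     -> [-1, -6]
PUSH 57 -> [-1, -6, 57]
PUSH -9 -> [-1, -6, 57, -9]
PUSH 8  -> [-1, -6, 57, -9, 8]
MOD     -> [-1, -6, 57, -1]
DIV     -> [-1, -6, -57]
PUSH 4  -> [-1, -6, -57, 4]
PUSH -5 -> [-1, -6, -57, 4, -5]
MOD     -> [-1, -6, -57, 4]
PUSH 7  -> [-1, -6, -57, 4, 7]
PUSH 12 -> [-1, -6, -57, 4, 7, 12]
SUB     -> [-1, -6, -57, 4, -5]
SUB     -> [-1, -6, -57, 9]
DIV     -> [-1, -6, -6]
MOD     -> [-1, 0]
ADD     -> [-1]

-1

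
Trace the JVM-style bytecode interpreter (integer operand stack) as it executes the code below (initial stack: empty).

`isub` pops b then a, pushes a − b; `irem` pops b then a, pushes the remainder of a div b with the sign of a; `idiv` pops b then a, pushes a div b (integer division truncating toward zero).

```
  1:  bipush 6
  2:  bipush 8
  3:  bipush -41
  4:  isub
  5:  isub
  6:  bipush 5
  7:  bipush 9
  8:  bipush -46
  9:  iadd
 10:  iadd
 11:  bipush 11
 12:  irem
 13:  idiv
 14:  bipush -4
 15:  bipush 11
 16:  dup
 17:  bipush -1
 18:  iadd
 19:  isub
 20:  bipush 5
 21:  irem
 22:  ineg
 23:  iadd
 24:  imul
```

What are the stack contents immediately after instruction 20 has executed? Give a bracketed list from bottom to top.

[4, -4, 1, 5]

bipush 6   -> [6]
bipush 8   -> [6, 8]
bipush -41 -> [6, 8, -41]
isub       -> [6, 49]
isub       -> [-43]
bipush 5   -> [-43, 5]
bipush 9   -> [-43, 5, 9]
bipush -46 -> [-43, 5, 9, -46]
iadd       -> [-43, 5, -37]
iadd       -> [-43, -32]
bipush 11  -> [-43, -32, 11]
irem       -> [-43, -10]
idiv       -> [4]
bipush -4  -> [4, -4]
bipush 11  -> [4, -4, 11]
dup        -> [4, -4, 11, 11]
bipush -1  -> [4, -4, 11, 11, -1]
iadd       -> [4, -4, 11, 10]
isub       -> [4, -4, 1]
bipush 5   -> [4, -4, 1, 5]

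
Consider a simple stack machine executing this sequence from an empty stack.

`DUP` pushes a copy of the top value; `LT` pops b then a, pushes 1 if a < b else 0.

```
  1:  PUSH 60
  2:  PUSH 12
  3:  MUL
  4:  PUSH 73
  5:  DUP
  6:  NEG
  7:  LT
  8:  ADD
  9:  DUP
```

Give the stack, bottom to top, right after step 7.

PUSH 60 → 60
PUSH 12 → 60 12
MUL     → 720
PUSH 73 → 720 73
DUP     → 720 73 73
NEG     → 720 73 -73
LT      → 720 0

[720, 0]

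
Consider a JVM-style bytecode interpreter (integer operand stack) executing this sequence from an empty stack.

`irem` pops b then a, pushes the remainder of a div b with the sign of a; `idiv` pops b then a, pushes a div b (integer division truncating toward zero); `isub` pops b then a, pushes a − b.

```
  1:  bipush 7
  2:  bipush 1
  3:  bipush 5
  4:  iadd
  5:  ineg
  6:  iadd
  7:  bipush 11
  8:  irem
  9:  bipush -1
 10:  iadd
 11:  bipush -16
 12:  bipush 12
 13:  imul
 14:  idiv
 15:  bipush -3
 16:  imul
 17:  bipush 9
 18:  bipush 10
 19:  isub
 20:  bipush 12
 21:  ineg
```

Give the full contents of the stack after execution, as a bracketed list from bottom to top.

[0, -1, -12]

bipush 7   -> [7]
bipush 1   -> [7, 1]
bipush 5   -> [7, 1, 5]
iadd       -> [7, 6]
ineg       -> [7, -6]
iadd       -> [1]
bipush 11  -> [1, 11]
irem       -> [1]
bipush -1  -> [1, -1]
iadd       -> [0]
bipush -16 -> [0, -16]
bipush 12  -> [0, -16, 12]
imul       -> [0, -192]
idiv       -> [0]
bipush -3  -> [0, -3]
imul       -> [0]
bipush 9   -> [0, 9]
bipush 10  -> [0, 9, 10]
isub       -> [0, -1]
bipush 12  -> [0, -1, 12]
ineg       -> [0, -1, -12]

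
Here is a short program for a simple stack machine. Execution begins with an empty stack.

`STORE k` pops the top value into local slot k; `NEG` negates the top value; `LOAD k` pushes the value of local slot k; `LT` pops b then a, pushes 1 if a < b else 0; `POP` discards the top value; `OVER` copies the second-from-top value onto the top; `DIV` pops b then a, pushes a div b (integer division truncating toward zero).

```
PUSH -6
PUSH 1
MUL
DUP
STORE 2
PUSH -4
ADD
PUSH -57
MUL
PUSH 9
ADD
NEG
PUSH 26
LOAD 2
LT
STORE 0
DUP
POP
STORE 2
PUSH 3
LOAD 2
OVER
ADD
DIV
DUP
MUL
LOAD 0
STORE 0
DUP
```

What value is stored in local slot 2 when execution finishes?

-579

PUSH -6  → [-6]
PUSH 1   → [-6, 1]
MUL      → [-6]
DUP      → [-6, -6]
STORE 2  → [-6]
PUSH -4  → [-6, -4]
ADD      → [-10]
PUSH -57 → [-10, -57]
MUL      → [570]
PUSH 9   → [570, 9]
ADD      → [579]
NEG      → [-579]
PUSH 26  → [-579, 26]
LOAD 2   → [-579, 26, -6]
LT       → [-579, 0]
STORE 0  → [-579]
DUP      → [-579, -579]
POP      → [-579]
STORE 2  → []
PUSH 3   → [3]
LOAD 2   → [3, -579]
OVER     → [3, -579, 3]
ADD      → [3, -576]
DIV      → [0]
DUP      → [0, 0]
MUL      → [0]
LOAD 0   → [0, 0]
STORE 0  → [0]
DUP      → [0, 0]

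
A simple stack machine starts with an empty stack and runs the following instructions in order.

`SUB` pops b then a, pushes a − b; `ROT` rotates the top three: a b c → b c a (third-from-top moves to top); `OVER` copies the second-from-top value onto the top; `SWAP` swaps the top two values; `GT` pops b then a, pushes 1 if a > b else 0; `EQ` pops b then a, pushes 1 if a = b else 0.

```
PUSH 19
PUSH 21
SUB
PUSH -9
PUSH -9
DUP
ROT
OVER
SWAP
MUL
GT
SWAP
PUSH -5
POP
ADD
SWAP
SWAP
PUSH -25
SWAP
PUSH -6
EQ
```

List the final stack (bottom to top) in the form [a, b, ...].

PUSH 19   19
PUSH 21   19 21
SUB       -2
PUSH -9   -2 -9
PUSH -9   -2 -9 -9
DUP       -2 -9 -9 -9
ROT       -2 -9 -9 -9
OVER      -2 -9 -9 -9 -9
SWAP      -2 -9 -9 -9 -9
MUL       -2 -9 -9 81
GT        -2 -9 0
SWAP      -2 0 -9
PUSH -5   -2 0 -9 -5
POP       -2 0 -9
ADD       -2 -9
SWAP      -9 -2
SWAP      -2 -9
PUSH -25  -2 -9 -25
SWAP      -2 -25 -9
PUSH -6   -2 -25 -9 -6
EQ        -2 -25 0

[-2, -25, 0]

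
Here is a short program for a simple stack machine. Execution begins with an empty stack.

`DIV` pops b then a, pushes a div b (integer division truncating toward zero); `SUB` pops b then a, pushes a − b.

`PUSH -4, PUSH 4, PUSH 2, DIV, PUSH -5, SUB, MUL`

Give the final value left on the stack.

-28

PUSH -4 : [-4]
PUSH 4  : [-4, 4]
PUSH 2  : [-4, 4, 2]
DIV     : [-4, 2]
PUSH -5 : [-4, 2, -5]
SUB     : [-4, 7]
MUL     : [-28]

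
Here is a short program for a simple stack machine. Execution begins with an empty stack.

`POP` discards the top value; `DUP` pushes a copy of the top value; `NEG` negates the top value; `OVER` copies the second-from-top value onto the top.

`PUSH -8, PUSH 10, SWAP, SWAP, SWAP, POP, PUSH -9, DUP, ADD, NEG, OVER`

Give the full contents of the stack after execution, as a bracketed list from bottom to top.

PUSH -8 : -8
PUSH 10 : -8 10
SWAP    : 10 -8
SWAP    : -8 10
SWAP    : 10 -8
POP     : 10
PUSH -9 : 10 -9
DUP     : 10 -9 -9
ADD     : 10 -18
NEG     : 10 18
OVER    : 10 18 10

[10, 18, 10]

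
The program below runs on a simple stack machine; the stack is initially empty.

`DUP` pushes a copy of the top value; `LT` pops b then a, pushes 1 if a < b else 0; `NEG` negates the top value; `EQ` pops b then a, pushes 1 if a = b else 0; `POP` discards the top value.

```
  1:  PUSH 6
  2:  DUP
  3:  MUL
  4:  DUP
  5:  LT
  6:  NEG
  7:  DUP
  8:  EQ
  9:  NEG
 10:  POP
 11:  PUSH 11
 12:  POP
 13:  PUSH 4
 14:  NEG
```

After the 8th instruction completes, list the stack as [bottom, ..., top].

[1]

PUSH 6 -> [6]
DUP    -> [6, 6]
MUL    -> [36]
DUP    -> [36, 36]
LT     -> [0]
NEG    -> [0]
DUP    -> [0, 0]
EQ     -> [1]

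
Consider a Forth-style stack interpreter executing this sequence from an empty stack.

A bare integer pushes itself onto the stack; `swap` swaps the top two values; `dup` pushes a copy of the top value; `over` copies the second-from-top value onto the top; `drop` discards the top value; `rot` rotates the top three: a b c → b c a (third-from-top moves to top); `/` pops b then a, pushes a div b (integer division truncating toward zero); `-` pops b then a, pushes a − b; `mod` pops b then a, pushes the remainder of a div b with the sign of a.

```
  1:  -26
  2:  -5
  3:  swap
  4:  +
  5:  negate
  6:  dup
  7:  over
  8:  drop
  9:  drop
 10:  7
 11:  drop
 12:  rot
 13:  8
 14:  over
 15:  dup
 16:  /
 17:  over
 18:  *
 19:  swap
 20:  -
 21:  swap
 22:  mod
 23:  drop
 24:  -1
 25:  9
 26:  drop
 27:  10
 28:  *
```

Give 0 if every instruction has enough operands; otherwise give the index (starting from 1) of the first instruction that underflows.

-26    : [-26]
-5     : [-26, -5]
swap   : [-5, -26]
+      : [-31]
negate : [31]
dup    : [31, 31]
over   : [31, 31, 31]
drop   : [31, 31]
drop   : [31]
7      : [31, 7]
drop   : [31]
rot  — needs 3 operands, stack has 1 → underflow

12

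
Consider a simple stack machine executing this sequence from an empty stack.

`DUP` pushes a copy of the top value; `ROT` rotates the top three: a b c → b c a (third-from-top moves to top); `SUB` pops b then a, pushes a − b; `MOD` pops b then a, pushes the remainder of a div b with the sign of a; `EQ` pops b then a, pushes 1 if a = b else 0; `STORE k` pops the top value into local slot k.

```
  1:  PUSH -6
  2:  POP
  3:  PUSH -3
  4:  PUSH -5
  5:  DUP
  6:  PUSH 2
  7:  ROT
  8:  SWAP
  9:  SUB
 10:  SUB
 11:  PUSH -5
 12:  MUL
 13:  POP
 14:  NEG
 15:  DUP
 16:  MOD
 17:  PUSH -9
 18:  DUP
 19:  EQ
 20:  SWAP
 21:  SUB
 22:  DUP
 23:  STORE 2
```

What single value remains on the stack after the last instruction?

PUSH -6 → -6
POP     → (empty)
PUSH -3 → -3
PUSH -5 → -3 -5
DUP     → -3 -5 -5
PUSH 2  → -3 -5 -5 2
ROT     → -3 -5 2 -5
SWAP    → -3 -5 -5 2
SUB     → -3 -5 -7
SUB     → -3 2
PUSH -5 → -3 2 -5
MUL     → -3 -10
POP     → -3
NEG     → 3
DUP     → 3 3
MOD     → 0
PUSH -9 → 0 -9
DUP     → 0 -9 -9
EQ      → 0 1
SWAP    → 1 0
SUB     → 1
DUP     → 1 1
STORE 2 → 1

1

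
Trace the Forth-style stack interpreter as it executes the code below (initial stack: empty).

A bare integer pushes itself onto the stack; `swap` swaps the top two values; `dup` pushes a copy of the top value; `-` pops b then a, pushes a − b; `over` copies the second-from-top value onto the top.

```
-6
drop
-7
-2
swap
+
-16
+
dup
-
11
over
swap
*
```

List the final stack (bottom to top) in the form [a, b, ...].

-6    [-6]
drop  []
-7    [-7]
-2    [-7, -2]
swap  [-2, -7]
+     [-9]
-16   [-9, -16]
+     [-25]
dup   [-25, -25]
-     [0]
11    [0, 11]
over  [0, 11, 0]
swap  [0, 0, 11]
*     [0, 0]

[0, 0]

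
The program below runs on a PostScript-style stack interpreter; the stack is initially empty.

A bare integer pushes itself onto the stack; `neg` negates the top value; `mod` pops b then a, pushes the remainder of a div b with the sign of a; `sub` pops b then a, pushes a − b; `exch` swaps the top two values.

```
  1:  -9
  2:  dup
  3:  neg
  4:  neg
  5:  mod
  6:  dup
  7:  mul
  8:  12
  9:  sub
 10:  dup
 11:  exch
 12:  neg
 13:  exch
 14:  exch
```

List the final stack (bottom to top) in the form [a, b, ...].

[-12, 12]

-9   -> -9
dup  -> -9 -9
neg  -> -9 9
neg  -> -9 -9
mod  -> 0
dup  -> 0 0
mul  -> 0
12   -> 0 12
sub  -> -12
dup  -> -12 -12
exch -> -12 -12
neg  -> -12 12
exch -> 12 -12
exch -> -12 12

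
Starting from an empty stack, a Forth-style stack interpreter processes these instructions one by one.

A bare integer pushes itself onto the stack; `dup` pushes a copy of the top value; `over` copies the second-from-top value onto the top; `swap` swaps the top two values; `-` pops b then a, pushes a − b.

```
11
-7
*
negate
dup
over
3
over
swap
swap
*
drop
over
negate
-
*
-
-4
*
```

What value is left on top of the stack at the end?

11     → 11
-7     → 11 -7
*      → -77
negate → 77
dup    → 77 77
over   → 77 77 77
3      → 77 77 77 3
over   → 77 77 77 3 77
swap   → 77 77 77 77 3
swap   → 77 77 77 3 77
*      → 77 77 77 231
drop   → 77 77 77
over   → 77 77 77 77
negate → 77 77 77 -77
-      → 77 77 154
*      → 77 11858
-      → -11781
-4     → -11781 -4
*      → 47124

47124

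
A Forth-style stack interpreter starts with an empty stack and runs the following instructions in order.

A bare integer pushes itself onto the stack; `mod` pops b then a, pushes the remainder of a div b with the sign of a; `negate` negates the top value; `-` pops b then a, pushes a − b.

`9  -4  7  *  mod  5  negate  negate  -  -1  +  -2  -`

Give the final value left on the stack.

9       [9]
-4      [9, -4]
7       [9, -4, 7]
*       [9, -28]
mod     [9]
5       [9, 5]
negate  [9, -5]
negate  [9, 5]
-       [4]
-1      [4, -1]
+       [3]
-2      [3, -2]
-       [5]

5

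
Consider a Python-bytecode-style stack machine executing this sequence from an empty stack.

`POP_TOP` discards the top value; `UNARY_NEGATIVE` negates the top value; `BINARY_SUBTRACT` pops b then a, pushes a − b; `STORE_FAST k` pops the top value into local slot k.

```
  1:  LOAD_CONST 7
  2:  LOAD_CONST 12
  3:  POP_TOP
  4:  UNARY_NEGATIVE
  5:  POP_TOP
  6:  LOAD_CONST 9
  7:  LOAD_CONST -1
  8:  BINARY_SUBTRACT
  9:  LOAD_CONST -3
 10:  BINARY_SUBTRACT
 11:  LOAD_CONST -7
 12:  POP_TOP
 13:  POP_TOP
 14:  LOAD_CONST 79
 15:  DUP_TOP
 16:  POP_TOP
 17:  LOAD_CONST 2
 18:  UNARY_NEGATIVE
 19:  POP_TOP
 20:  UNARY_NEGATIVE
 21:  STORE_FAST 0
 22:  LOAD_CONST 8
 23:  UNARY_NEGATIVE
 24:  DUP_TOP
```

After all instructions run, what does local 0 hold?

LOAD_CONST 7    → 7
LOAD_CONST 12   → 7 12
POP_TOP         → 7
UNARY_NEGATIVE  → -7
POP_TOP         → (empty)
LOAD_CONST 9    → 9
LOAD_CONST -1   → 9 -1
BINARY_SUBTRACT → 10
LOAD_CONST -3   → 10 -3
BINARY_SUBTRACT → 13
LOAD_CONST -7   → 13 -7
POP_TOP         → 13
POP_TOP         → (empty)
LOAD_CONST 79   → 79
DUP_TOP         → 79 79
POP_TOP         → 79
LOAD_CONST 2    → 79 2
UNARY_NEGATIVE  → 79 -2
POP_TOP         → 79
UNARY_NEGATIVE  → -79
STORE_FAST 0    → (empty)
LOAD_CONST 8    → 8
UNARY_NEGATIVE  → -8
DUP_TOP         → -8 -8

-79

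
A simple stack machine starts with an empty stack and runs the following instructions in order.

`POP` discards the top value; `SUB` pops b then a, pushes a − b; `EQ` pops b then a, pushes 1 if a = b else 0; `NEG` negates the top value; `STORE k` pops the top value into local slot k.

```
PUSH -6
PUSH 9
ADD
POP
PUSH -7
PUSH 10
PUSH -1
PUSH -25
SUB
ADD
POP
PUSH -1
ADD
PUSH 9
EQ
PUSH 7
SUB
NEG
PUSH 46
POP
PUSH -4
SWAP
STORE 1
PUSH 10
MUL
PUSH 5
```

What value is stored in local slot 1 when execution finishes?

PUSH -6  → -6
PUSH 9   → -6 9
ADD      → 3
POP      → (empty)
PUSH -7  → -7
PUSH 10  → -7 10
PUSH -1  → -7 10 -1
PUSH -25 → -7 10 -1 -25
SUB      → -7 10 24
ADD      → -7 34
POP      → -7
PUSH -1  → -7 -1
ADD      → -8
PUSH 9   → -8 9
EQ       → 0
PUSH 7   → 0 7
SUB      → -7
NEG      → 7
PUSH 46  → 7 46
POP      → 7
PUSH -4  → 7 -4
SWAP     → -4 7
STORE 1  → -4
PUSH 10  → -4 10
MUL      → -40
PUSH 5   → -40 5

7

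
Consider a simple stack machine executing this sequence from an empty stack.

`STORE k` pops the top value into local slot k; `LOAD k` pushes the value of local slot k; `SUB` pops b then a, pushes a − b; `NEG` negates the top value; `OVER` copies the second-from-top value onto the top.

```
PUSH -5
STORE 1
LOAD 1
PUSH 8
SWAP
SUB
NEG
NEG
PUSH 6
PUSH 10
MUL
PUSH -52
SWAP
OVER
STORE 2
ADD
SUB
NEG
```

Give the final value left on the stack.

PUSH -5  → [-5]
STORE 1  → []
LOAD 1   → [-5]
PUSH 8   → [-5, 8]
SWAP     → [8, -5]
SUB      → [13]
NEG      → [-13]
NEG      → [13]
PUSH 6   → [13, 6]
PUSH 10  → [13, 6, 10]
MUL      → [13, 60]
PUSH -52 → [13, 60, -52]
SWAP     → [13, -52, 60]
OVER     → [13, -52, 60, -52]
STORE 2  → [13, -52, 60]
ADD      → [13, 8]
SUB      → [5]
NEG      → [-5]

-5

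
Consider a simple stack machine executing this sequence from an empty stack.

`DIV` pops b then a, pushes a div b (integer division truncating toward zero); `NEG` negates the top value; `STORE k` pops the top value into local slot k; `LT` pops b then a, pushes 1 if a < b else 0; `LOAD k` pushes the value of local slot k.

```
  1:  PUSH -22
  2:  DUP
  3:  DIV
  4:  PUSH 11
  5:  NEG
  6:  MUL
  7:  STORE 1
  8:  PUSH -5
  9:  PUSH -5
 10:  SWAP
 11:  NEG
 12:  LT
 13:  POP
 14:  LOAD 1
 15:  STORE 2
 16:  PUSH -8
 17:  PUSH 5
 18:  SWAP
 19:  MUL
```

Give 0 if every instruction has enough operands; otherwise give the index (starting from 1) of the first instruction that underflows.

PUSH -22 → [-22]
DUP      → [-22, -22]
DIV      → [1]
PUSH 11  → [1, 11]
NEG      → [1, -11]
MUL      → [-11]
STORE 1  → []
PUSH -5  → [-5]
PUSH -5  → [-5, -5]
SWAP     → [-5, -5]
NEG      → [-5, 5]
LT       → [1]
POP      → []
LOAD 1   → [-11]
STORE 2  → []
PUSH -8  → [-8]
PUSH 5   → [-8, 5]
SWAP     → [5, -8]
MUL      → [-40]

0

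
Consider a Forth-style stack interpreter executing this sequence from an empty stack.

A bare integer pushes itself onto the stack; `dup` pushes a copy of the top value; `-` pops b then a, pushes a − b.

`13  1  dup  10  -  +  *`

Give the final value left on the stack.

13   13
1    13 1
dup  13 1 1
10   13 1 1 10
-    13 1 -9
+    13 -8
*    -104

-104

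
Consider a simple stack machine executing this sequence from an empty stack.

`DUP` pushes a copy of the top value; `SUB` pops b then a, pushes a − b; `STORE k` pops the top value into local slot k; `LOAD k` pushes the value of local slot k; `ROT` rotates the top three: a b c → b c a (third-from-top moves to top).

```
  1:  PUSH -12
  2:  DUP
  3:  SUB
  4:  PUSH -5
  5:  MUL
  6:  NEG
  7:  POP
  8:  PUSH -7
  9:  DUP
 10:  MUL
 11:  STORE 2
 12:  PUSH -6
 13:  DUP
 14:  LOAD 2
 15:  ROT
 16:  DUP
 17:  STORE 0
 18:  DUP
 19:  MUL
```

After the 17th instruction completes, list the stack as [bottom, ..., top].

PUSH -12 : -12
DUP      : -12 -12
SUB      : 0
PUSH -5  : 0 -5
MUL      : 0
NEG      : 0
POP      : (empty)
PUSH -7  : -7
DUP      : -7 -7
MUL      : 49
STORE 2  : (empty)
PUSH -6  : -6
DUP      : -6 -6
LOAD 2   : -6 -6 49
ROT      : -6 49 -6
DUP      : -6 49 -6 -6
STORE 0  : -6 49 -6

[-6, 49, -6]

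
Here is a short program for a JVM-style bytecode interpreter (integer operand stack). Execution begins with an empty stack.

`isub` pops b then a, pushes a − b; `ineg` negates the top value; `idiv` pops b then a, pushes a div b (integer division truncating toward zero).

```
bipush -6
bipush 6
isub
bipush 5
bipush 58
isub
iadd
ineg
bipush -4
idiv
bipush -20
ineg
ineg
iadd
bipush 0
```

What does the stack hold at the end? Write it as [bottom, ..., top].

[-36, 0]

bipush -6  -> -6
bipush 6   -> -6 6
isub       -> -12
bipush 5   -> -12 5
bipush 58  -> -12 5 58
isub       -> -12 -53
iadd       -> -65
ineg       -> 65
bipush -4  -> 65 -4
idiv       -> -16
bipush -20 -> -16 -20
ineg       -> -16 20
ineg       -> -16 -20
iadd       -> -36
bipush 0   -> -36 0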